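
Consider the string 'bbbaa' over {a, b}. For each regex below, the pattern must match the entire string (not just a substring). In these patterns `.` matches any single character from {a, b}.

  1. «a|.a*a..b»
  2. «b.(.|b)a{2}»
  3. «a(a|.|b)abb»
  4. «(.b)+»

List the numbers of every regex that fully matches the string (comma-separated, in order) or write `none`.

2

1 → no match
2 → match
3 → no match — must start with 'a'
4 → no match — must end with 'b'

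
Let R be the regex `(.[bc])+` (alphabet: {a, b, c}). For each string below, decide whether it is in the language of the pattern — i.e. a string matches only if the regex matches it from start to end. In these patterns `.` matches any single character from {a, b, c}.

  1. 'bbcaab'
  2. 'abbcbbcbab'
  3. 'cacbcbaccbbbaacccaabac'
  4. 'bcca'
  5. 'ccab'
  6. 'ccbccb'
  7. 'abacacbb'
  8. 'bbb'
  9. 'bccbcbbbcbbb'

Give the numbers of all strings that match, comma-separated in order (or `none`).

2, 5, 6, 7, 9

1 → no match
2 → match
3 → no match
4 → no match
5 → match
6 → match
7 → match
8 → no match
9 → match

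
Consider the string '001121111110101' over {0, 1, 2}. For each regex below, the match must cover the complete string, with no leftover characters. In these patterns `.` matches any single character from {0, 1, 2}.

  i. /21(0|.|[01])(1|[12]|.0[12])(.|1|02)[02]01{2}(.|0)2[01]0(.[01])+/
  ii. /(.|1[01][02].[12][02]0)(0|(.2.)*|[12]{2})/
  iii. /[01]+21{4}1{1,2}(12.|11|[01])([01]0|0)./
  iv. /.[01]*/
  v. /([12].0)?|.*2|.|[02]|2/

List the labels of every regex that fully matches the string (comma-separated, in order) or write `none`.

iii

i → no match — must start with '21'
ii → no match
iii → match
iv → no match
v → no match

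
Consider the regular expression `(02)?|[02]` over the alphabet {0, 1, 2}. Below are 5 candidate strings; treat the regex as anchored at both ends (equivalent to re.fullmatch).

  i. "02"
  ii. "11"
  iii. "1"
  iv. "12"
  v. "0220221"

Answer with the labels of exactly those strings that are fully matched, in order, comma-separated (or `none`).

i → match
ii → no match
iii → no match
iv → no match
v → no match

i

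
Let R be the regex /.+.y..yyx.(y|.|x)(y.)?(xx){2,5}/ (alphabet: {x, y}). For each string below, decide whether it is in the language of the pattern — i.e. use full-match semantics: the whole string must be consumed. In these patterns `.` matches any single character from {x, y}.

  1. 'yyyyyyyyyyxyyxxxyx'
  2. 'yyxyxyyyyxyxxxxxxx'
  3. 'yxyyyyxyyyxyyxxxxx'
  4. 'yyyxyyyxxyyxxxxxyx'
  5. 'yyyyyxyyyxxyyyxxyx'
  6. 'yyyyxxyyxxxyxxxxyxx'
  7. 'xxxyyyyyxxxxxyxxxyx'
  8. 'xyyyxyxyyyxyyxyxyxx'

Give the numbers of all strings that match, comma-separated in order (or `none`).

1 → no match — must end with 'xx'
2 → no match
3 → no match
4 → no match — must end with 'xx'
5 → no match — must end with 'xx'
6 → no match
7 → no match — must end with 'xx'
8 → no match

none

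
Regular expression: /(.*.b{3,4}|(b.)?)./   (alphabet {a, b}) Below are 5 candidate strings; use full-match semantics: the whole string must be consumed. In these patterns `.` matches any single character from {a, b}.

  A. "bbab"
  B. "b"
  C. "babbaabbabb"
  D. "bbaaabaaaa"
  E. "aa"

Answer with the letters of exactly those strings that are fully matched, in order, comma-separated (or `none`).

B

A. "bbab" → no match
B. "b" → match
C. "babbaabbabb" → no match
D. "bbaaabaaaa" → no match
E. "aa" → no match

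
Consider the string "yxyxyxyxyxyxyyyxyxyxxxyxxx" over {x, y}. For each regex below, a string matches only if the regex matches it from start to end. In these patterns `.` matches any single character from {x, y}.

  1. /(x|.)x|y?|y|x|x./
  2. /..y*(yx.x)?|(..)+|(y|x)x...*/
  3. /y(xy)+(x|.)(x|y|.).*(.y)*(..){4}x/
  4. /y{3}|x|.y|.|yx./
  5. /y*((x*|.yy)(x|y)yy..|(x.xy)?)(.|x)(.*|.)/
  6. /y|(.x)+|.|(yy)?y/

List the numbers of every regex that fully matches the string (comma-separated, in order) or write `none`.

1 → no match
2 → match
3 → match
4 → no match
5 → match
6 → no match

2, 3, 5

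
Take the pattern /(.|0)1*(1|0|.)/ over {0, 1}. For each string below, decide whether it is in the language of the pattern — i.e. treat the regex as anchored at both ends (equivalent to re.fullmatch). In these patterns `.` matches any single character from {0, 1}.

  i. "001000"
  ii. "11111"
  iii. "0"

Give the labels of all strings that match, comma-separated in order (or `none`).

i → no match
ii → match
iii → no match

ii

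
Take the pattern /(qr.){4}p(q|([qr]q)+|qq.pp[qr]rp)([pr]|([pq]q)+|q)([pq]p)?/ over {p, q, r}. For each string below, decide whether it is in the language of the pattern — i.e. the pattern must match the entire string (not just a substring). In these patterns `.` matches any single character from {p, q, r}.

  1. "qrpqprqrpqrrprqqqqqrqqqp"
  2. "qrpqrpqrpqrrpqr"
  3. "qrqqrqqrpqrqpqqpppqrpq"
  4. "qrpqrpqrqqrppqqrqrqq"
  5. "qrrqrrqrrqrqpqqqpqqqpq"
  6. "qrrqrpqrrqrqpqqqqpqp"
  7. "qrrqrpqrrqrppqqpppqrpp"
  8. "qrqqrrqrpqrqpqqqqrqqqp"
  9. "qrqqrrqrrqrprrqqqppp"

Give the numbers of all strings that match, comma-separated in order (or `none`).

1 → no match
2 → match
3 → match
4 → match
5 → match
6 → match
7 → match
8 → match
9 → no match

2, 3, 4, 5, 6, 7, 8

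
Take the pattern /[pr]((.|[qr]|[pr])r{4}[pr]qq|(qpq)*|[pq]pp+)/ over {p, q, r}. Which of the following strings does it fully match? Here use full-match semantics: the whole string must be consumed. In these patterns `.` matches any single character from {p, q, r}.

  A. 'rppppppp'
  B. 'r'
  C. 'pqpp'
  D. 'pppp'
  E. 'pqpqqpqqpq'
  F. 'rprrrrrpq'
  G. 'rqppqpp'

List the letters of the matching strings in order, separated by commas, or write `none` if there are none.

A, B, C, D, E

A → match
B → match
C → match
D → match
E → match
F → no match
G → no match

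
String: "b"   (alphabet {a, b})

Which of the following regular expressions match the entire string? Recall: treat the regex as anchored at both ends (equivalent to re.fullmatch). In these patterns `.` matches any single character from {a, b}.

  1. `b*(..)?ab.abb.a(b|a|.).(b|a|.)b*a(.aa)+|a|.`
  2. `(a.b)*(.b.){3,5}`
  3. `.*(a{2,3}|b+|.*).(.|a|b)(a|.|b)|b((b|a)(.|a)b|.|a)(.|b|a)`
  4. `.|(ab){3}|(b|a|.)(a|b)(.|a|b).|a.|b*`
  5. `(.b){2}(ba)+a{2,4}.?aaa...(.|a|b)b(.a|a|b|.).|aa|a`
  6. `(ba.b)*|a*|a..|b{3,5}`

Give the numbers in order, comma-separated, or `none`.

1, 4

1 → match
2 → no match
3 → no match
4 → match
5 → no match
6 → no match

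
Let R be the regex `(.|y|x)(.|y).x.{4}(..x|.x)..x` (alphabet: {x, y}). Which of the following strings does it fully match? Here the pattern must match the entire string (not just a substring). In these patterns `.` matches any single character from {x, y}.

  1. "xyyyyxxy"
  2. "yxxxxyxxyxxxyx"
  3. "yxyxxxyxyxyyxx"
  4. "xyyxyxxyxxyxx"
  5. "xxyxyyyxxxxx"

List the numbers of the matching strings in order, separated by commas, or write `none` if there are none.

1. "xyyyyxxy" → no match — must end with "x"
2 → match
3 → no match
4 → match
5. "xxyxyyyxxxxx" → no match

2, 4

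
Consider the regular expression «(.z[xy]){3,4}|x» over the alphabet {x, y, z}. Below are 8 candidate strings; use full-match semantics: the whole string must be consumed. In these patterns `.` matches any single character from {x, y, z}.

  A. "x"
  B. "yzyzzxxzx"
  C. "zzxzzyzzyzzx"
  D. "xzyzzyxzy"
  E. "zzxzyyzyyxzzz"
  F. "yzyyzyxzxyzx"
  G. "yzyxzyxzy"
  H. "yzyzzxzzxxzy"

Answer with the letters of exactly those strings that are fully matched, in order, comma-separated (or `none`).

A, B, C, D, F, G, H

A. "x" → match
B. "yzyzzxxzx" → match
C. "zzxzzyzzyzzx" → match
D. "xzyzzyxzy" → match
E → no match
F. "yzyyzyxzxyzx" → match
G. "yzyxzyxzy" → match
H. "yzyzzxzzxxzy" → match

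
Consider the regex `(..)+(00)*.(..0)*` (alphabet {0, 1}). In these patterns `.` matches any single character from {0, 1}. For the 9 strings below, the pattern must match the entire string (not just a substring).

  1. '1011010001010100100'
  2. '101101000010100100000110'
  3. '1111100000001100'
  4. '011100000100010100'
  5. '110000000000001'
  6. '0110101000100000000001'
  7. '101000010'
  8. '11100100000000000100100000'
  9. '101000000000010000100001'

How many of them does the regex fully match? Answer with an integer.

7

1 → match
2 → match
3 → match
4 → match
5 → match
6 → no match
7 → match
8 → match
9 → no match
Total matched: 7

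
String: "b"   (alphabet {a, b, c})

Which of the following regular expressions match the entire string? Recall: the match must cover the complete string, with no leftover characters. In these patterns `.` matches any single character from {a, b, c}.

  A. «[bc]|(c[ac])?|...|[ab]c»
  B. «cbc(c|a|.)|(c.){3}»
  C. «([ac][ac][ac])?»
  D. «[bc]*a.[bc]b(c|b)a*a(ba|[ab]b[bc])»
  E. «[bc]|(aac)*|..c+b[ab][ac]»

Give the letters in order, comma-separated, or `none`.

A, E

A → match
B → no match
C → no match
D → no match
E → match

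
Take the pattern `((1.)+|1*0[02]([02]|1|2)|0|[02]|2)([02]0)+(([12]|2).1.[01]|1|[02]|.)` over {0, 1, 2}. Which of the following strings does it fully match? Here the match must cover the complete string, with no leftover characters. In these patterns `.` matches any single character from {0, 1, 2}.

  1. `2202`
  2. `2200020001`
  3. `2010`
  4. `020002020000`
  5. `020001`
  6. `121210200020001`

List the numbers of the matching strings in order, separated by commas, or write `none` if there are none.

1, 2, 4, 5, 6

1 → match
2 → match
3 → no match
4 → match
5 → match
6 → match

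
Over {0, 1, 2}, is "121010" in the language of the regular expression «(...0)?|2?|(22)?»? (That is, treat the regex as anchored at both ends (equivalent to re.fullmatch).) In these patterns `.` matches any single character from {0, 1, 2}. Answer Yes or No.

No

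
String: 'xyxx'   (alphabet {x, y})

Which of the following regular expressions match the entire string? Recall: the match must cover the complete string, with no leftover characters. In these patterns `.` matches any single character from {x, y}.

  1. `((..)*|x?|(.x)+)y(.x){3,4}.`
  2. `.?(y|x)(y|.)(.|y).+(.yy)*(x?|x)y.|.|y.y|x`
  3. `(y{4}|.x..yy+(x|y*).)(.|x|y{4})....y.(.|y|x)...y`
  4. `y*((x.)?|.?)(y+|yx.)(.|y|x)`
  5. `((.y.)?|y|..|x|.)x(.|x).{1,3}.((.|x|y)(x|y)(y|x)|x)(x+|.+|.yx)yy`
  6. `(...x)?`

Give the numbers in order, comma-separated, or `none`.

6

1 → no match
2 → no match
3 → no match — must end with 'y'
4 → no match
5 → no match — must end with 'yy'
6 → match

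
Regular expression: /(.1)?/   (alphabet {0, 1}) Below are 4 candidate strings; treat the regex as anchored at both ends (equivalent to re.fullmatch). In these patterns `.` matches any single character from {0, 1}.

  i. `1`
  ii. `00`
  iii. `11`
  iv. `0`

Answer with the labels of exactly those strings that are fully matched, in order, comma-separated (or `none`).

i. `1` → no match
ii. `00` → no match
iii. `11` → match
iv. `0` → no match

iii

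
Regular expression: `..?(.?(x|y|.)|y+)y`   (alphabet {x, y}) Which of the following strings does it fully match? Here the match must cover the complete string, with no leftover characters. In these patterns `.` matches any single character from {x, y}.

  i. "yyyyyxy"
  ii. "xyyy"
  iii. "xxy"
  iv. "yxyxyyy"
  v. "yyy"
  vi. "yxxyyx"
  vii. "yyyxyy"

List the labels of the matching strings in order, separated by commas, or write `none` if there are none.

ii, iii, v

i → no match
ii → match
iii → match
iv → no match
v → match
vi → no match — must end with "y"
vii → no match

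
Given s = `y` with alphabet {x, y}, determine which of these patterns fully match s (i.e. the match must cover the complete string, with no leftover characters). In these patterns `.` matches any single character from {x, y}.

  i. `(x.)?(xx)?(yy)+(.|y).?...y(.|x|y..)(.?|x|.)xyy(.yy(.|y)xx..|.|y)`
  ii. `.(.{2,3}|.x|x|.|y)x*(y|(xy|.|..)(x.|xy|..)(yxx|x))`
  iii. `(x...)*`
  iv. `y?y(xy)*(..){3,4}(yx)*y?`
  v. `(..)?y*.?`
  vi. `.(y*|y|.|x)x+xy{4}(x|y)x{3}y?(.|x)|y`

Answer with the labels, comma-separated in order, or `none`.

i → no match
ii → no match
iii → no match
iv → no match
v → match
vi → match

v, vi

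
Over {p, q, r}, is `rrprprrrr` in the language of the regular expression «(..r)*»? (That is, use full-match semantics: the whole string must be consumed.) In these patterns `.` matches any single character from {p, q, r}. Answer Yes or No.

No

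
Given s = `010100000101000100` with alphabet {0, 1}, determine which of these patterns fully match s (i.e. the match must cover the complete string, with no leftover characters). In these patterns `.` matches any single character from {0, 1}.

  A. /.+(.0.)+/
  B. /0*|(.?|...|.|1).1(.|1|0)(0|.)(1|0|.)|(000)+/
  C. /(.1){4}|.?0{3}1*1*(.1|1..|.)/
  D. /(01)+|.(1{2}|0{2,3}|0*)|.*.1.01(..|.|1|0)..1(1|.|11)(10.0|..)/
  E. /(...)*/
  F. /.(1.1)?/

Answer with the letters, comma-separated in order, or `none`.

A → match
B → no match
C → no match
D → no match
E → match
F → no match

A, E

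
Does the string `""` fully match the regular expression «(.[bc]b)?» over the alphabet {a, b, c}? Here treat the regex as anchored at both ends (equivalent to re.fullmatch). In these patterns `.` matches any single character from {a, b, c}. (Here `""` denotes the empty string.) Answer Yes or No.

Yes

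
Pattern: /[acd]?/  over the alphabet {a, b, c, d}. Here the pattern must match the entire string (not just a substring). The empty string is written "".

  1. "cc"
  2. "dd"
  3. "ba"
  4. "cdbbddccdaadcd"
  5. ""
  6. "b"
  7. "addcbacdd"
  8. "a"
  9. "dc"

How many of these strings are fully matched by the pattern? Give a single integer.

1. "cc" → no match
2. "dd" → no match
3. "ba" → no match
4 → no match
5. "" → match
6. "b" → no match
7. "addcbacdd" → no match
8. "a" → match
9. "dc" → no match
Total matched: 2

2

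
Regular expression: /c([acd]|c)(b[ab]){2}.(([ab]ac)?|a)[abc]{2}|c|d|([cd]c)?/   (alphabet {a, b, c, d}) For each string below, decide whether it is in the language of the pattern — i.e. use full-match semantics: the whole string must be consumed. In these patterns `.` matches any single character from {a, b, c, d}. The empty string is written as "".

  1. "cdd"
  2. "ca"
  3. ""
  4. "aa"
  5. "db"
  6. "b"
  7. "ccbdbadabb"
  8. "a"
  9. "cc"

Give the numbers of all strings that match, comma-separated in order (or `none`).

3, 9

1 → no match
2 → no match
3 → match
4 → no match
5 → no match
6 → no match
7 → no match
8 → no match
9 → match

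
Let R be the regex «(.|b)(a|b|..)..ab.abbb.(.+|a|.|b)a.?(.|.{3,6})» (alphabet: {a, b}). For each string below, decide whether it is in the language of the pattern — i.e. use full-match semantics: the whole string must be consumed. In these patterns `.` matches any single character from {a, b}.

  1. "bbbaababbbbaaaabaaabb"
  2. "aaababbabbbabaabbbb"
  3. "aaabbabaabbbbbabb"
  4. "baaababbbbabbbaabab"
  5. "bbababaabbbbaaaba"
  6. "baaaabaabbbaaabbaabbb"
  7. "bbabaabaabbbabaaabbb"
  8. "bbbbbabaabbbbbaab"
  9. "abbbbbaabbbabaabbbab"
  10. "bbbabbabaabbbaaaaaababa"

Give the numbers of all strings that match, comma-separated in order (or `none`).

1 → no match
2 → match
3 → match
4 → no match
5 → match
6 → match
7 → match
8 → match
9 → no match
10 → no match

2, 3, 5, 6, 7, 8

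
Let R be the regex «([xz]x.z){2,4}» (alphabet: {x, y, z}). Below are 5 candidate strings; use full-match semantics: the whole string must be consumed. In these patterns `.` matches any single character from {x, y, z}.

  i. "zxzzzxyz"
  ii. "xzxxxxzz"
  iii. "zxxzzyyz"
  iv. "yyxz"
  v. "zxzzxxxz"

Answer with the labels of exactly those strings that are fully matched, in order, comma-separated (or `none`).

i, v

i. "zxzzzxyz" → match
ii. "xzxxxxzz" → no match
iii. "zxxzzyyz" → no match
iv. "yyxz" → no match
v. "zxzzxxxz" → match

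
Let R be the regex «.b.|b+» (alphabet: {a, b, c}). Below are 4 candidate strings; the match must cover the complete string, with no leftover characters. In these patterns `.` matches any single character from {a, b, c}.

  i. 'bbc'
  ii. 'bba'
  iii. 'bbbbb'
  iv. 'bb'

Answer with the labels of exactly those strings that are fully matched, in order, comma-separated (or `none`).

i → match
ii → match
iii → match
iv → match

i, ii, iii, iv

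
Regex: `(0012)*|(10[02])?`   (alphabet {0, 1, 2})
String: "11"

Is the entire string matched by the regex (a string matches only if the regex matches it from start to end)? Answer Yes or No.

No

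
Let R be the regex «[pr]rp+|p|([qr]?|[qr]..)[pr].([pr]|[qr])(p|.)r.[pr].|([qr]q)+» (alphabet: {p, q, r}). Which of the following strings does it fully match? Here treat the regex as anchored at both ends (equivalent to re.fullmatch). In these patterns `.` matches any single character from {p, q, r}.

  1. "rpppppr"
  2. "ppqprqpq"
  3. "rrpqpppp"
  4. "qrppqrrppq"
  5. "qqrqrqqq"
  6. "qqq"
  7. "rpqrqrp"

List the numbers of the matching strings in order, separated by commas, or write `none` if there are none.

1. "rpppppr" → no match
2. "ppqprqpq" → match
3. "rrpqpppp" → no match
4. "qrppqrrppq" → no match
5. "qqrqrqqq" → match
6. "qqq" → no match
7. "rpqrqrp" → no match

2, 5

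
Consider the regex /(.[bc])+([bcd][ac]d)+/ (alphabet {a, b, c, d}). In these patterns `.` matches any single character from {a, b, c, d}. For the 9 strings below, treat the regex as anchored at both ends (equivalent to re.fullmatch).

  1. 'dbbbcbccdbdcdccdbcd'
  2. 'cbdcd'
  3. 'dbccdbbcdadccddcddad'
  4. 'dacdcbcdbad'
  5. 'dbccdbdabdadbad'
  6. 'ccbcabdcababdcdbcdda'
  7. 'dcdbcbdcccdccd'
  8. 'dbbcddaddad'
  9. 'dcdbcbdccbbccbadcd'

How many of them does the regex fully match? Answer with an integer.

1 → match
2 → match
3 → match
4 → no match
5 → no match
6 → no match — must end with 'd'
7 → match
8 → match
9 → no match
Total matched: 5

5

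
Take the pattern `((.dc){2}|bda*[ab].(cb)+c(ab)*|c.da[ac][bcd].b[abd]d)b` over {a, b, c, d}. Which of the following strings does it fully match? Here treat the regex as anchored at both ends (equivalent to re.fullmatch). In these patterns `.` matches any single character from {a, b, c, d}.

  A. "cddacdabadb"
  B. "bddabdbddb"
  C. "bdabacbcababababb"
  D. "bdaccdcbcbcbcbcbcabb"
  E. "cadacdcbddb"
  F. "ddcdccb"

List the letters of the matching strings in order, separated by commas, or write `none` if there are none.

A, C, E

A. "cddacdabadb" → match
B. "bddabdbddb" → no match
C → match
D → no match
E. "cadacdcbddb" → match
F. "ddcdccb" → no match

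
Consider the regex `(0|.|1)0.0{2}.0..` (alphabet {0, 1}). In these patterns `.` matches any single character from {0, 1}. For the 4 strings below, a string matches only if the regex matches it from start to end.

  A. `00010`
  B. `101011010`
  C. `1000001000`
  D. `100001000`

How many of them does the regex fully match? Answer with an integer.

A → no match
B → no match
C → no match
D → match
Total matched: 1

1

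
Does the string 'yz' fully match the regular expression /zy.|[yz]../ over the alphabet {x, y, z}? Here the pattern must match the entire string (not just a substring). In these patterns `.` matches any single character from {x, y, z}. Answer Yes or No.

No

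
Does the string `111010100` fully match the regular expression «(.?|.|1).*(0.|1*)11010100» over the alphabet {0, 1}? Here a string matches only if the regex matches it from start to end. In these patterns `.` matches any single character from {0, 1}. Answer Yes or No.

Yes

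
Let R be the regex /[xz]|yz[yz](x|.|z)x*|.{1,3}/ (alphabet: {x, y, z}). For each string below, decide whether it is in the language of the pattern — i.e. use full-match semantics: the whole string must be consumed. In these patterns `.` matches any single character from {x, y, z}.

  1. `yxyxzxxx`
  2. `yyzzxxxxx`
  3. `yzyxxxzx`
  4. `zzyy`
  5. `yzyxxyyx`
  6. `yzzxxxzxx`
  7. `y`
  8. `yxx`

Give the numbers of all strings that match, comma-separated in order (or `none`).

1 → no match
2 → no match
3 → no match
4 → no match
5 → no match
6 → no match
7 → match
8 → match

7, 8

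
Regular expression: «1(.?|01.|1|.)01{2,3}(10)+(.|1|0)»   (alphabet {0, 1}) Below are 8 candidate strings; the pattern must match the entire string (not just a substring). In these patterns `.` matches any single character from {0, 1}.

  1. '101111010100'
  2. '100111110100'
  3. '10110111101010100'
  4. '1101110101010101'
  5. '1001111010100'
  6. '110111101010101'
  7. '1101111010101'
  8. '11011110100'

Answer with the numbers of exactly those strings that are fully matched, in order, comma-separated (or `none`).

1 → match
2 → no match
3 → match
4 → match
5 → match
6 → match
7 → match
8 → match

1, 3, 4, 5, 6, 7, 8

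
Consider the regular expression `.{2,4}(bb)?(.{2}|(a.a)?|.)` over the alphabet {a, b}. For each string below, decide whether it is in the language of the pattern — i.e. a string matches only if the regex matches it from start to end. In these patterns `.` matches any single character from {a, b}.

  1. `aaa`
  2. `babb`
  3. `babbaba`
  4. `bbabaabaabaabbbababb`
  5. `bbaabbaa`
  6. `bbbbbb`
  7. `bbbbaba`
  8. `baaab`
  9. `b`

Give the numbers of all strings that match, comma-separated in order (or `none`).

1, 2, 3, 5, 6, 7, 8

1 → match
2 → match
3 → match
4 → no match
5 → match
6 → match
7 → match
8 → match
9 → no match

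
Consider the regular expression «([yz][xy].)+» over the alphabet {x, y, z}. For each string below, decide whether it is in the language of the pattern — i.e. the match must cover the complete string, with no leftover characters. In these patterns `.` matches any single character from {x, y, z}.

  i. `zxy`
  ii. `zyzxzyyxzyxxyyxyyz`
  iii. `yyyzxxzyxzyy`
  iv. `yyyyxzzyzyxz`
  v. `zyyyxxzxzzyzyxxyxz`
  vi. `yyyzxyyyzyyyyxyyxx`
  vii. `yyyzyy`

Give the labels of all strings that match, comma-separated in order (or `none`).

i. `zxy` → match
ii → no match
iii. `yyyzxxzyxzyy` → match
iv. `yyyyxzzyzyxz` → match
v → match
vi → match
vii. `yyyzyy` → match

i, iii, iv, v, vi, vii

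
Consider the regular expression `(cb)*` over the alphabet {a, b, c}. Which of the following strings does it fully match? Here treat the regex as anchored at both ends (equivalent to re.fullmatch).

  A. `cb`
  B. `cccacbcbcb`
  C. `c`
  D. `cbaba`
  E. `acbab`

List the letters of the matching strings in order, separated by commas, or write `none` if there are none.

A

A → match
B → no match
C → no match
D → no match
E → no match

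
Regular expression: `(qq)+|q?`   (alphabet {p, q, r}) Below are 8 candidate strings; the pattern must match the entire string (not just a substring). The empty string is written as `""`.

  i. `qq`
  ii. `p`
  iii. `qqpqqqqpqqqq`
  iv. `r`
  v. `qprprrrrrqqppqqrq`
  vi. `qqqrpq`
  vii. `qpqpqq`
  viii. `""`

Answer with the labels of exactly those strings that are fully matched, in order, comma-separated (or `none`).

i → match
ii → no match
iii → no match
iv → no match
v → no match
vi → no match
vii → no match
viii → match

i, viii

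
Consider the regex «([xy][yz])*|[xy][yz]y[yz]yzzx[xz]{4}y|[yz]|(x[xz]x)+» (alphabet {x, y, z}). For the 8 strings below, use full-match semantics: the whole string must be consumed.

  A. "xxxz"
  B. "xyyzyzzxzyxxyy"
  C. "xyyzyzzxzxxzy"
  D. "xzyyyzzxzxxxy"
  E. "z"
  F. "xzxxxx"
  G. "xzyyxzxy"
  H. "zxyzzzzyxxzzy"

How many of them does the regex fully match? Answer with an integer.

5

A → no match
B → no match
C → match
D → match
E → match
F → match
G → match
H → no match
Total matched: 5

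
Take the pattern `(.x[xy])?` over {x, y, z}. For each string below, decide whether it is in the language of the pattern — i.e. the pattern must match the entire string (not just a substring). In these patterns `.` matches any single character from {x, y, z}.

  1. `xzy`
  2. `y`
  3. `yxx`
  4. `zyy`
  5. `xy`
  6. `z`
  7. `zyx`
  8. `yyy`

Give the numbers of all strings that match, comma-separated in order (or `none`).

1 → no match
2 → no match
3 → match
4 → no match
5 → no match
6 → no match
7 → no match
8 → no match

3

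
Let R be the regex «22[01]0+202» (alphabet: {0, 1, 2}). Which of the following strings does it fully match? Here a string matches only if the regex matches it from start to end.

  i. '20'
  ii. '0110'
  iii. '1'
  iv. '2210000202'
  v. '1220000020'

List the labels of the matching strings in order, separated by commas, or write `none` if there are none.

i. '20' → no match — must start with '22'
ii. '0110' → no match — must start with '22'
iii. '1' → no match — must start with '22'
iv. '2210000202' → match
v. '1220000020' → no match — must start with '22'

iv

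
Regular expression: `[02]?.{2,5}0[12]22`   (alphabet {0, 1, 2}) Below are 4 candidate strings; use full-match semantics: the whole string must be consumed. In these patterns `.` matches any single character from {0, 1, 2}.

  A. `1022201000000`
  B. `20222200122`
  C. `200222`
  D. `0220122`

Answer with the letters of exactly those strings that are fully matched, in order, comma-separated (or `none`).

C, D

A → no match — must end with `22`
B. `20222200122` → no match
C. `200222` → match
D. `0220122` → match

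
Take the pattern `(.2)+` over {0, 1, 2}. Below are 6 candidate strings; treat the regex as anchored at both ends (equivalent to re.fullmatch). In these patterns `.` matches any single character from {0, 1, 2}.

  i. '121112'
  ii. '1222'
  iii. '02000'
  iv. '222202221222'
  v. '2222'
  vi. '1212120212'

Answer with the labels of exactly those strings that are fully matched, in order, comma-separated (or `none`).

ii, iv, v, vi

i → no match
ii → match
iii → no match — must end with '2'
iv → match
v → match
vi → match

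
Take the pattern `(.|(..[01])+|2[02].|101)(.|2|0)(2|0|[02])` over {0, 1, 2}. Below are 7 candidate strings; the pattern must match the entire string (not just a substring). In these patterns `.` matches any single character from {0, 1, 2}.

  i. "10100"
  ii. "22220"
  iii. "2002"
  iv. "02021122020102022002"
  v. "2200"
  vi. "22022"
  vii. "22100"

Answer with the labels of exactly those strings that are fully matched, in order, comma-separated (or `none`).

i → match
ii → match
iii → no match
iv → match
v → no match
vi → match
vii → match

i, ii, iv, vi, vii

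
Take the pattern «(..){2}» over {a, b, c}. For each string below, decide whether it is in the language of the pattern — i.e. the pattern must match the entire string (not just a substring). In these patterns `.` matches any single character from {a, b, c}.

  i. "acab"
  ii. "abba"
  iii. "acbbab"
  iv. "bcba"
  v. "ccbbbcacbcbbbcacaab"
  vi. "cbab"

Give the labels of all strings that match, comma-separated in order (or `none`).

i, ii, iv, vi

i. "acab" → match
ii. "abba" → match
iii. "acbbab" → no match
iv. "bcba" → match
v → no match
vi. "cbab" → match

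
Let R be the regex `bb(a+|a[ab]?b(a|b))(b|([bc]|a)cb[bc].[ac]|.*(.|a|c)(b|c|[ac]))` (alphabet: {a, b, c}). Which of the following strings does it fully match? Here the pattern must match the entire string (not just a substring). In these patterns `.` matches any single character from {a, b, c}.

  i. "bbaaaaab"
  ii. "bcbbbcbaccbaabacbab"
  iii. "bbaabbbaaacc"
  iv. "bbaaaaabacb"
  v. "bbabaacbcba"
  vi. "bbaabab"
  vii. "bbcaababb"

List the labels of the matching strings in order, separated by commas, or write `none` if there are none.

i, iii, iv, v, vi

i → match
ii → no match — must start with "bba"
iii → match
iv → match
v → match
vi → match
vii → no match — must start with "bba"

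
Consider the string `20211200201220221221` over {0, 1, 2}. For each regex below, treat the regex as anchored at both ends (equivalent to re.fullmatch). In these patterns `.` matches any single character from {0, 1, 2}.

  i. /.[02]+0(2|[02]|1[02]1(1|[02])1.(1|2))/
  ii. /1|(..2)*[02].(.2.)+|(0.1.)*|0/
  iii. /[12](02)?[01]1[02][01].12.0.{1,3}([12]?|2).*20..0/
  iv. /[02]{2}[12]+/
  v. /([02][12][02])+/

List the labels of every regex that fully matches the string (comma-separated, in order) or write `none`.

ii

i → no match
ii → match
iii → no match — must end with `0`
iv → no match
v → no match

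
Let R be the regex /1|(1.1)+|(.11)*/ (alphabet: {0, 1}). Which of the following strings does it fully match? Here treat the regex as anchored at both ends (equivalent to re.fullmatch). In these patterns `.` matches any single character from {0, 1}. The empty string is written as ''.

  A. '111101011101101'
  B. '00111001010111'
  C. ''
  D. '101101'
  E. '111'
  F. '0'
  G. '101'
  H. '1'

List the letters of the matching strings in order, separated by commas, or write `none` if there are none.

C, D, E, G, H

A → no match
B → no match
C → match
D → match
E → match
F → no match
G → match
H → match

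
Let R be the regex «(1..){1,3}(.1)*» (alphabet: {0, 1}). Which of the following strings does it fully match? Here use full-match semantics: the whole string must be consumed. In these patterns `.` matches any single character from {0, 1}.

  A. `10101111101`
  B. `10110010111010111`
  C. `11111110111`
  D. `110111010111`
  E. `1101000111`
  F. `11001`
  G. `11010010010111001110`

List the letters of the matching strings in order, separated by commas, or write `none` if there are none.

A → match
B → match
C → match
D → match
E → match
F → match
G → no match

A, B, C, D, E, F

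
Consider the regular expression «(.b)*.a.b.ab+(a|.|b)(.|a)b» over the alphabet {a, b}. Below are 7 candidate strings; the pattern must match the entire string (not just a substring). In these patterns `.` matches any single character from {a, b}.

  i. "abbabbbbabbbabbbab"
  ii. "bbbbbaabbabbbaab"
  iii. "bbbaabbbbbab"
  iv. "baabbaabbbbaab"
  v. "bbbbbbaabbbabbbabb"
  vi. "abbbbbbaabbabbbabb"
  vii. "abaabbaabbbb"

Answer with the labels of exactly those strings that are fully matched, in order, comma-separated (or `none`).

i → no match
ii → match
iii → no match
iv → no match
v → match
vi → match
vii → match

ii, v, vi, vii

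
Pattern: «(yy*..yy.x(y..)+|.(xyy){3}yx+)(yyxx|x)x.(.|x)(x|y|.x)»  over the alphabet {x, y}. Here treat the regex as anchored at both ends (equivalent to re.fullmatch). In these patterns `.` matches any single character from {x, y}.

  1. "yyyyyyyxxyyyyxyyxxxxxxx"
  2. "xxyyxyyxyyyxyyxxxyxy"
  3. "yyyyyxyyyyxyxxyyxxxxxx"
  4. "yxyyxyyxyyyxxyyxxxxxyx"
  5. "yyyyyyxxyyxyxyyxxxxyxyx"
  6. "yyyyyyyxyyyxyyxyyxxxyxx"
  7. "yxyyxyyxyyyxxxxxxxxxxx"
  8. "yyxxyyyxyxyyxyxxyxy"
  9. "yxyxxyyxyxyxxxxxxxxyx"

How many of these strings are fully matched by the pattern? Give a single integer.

1 → match
2 → match
3 → match
4 → match
5 → match
6 → match
7 → match
8 → match
9 → no match
Total matched: 8

8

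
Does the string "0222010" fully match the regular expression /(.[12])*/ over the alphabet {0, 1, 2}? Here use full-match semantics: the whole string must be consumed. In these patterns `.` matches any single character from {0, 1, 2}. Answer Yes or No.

No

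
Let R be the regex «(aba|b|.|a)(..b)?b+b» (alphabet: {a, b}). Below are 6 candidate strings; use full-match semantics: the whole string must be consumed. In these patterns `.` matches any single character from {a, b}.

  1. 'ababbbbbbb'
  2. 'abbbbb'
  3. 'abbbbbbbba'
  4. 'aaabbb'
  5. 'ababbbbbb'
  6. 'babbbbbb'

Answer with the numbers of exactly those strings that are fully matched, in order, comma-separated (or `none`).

1. 'ababbbbbbb' → match
2. 'abbbbb' → match
3. 'abbbbbbbba' → no match — must end with 'bb'
4. 'aaabbb' → match
5. 'ababbbbbb' → match
6. 'babbbbbb' → match

1, 2, 4, 5, 6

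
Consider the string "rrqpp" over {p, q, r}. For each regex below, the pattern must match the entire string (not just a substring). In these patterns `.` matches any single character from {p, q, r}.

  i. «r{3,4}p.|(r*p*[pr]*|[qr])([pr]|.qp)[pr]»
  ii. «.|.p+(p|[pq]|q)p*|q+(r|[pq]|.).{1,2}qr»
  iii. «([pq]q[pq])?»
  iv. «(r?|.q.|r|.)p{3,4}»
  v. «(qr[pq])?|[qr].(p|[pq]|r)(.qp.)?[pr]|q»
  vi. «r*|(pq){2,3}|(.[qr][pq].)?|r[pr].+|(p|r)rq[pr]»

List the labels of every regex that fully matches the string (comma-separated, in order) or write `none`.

i → match
ii → no match
iii → no match
iv → no match
v → no match
vi → match

i, vi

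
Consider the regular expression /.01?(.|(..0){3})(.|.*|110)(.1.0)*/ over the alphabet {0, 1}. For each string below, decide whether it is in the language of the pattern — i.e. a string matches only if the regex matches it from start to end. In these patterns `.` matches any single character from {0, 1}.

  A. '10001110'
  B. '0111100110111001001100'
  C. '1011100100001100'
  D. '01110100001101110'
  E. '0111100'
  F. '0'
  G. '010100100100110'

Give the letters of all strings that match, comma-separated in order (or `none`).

A, C

A → match
B → no match
C → match
D → no match
E → no match
F → no match
G → no match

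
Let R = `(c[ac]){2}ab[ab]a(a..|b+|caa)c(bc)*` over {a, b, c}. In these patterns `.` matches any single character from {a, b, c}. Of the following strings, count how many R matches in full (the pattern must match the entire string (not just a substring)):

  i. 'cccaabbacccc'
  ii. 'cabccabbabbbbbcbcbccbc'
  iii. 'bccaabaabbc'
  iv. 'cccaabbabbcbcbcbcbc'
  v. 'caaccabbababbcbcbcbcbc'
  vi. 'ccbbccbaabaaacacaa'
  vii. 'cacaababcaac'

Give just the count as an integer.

i → no match
ii → no match
iii → no match — must start with 'c'
iv → match
v → no match
vi → no match
vii → no match
Total matched: 1

1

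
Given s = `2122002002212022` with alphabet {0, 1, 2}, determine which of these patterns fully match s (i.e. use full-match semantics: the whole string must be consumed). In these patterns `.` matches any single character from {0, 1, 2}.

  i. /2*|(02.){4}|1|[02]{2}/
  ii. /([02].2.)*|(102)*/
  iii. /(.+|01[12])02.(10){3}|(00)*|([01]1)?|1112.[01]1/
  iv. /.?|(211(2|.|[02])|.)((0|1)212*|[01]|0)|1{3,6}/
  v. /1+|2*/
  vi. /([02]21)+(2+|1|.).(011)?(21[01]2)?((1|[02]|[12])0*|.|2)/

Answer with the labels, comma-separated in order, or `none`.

ii

i → no match
ii → match
iii → no match
iv → no match
v → no match
vi → no match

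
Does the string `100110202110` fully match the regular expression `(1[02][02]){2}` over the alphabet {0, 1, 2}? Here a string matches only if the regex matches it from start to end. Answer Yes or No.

No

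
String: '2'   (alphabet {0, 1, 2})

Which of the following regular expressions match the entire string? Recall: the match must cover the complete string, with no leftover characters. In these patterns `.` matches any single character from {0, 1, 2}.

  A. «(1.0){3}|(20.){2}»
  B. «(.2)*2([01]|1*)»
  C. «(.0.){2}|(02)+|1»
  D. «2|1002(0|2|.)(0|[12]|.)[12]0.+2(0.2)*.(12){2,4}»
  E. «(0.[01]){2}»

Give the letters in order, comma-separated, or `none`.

B, D

A → no match
B → match
C → no match
D → match
E → no match — must start with '0'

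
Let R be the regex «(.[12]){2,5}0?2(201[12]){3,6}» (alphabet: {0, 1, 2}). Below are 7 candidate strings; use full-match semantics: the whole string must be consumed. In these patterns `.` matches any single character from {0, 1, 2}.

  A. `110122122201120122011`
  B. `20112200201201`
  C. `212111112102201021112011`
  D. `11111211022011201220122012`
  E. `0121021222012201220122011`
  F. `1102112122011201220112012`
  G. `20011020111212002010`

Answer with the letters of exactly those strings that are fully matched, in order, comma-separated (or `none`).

A, D, E, F

A → match
B → no match
C → no match
D → match
E → match
F → match
G → no match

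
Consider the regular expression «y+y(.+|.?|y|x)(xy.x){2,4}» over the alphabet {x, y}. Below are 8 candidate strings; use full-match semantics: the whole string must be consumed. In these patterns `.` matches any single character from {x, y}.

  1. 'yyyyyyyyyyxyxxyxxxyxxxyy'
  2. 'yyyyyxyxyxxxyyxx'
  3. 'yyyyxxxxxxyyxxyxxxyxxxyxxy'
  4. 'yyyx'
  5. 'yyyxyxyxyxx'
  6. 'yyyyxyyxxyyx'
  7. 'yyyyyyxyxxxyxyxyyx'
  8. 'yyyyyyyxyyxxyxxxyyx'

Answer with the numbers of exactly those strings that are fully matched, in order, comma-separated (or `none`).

6, 8

1 → no match — must end with 'x'
2 → no match
3 → no match — must end with 'x'
4 → no match
5 → no match
6 → match
7 → no match
8 → match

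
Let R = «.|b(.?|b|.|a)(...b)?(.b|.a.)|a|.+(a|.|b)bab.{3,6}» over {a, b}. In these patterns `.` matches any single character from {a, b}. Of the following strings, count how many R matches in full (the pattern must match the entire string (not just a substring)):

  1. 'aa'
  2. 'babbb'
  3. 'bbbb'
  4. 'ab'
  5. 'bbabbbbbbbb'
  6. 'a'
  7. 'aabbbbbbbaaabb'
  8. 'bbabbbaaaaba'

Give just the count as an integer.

1. 'aa' → no match
2. 'babbb' → no match
3. 'bbbb' → match
4. 'ab' → no match
5. 'bbabbbbbbbb' → no match
6. 'a' → match
7 → no match
8. 'bbabbbaaaaba' → no match
Total matched: 2

2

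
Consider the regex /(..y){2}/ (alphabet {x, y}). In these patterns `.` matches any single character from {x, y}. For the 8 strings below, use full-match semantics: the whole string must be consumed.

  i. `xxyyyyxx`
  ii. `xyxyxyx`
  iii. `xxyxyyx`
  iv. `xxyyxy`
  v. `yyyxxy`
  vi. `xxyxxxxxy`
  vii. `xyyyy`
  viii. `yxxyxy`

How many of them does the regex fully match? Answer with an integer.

2

i. `xxyyyyxx` → no match — must end with `y`
ii. `xyxyxyx` → no match — must end with `y`
iii. `xxyxyyx` → no match — must end with `y`
iv. `xxyyxy` → match
v. `yyyxxy` → match
vi. `xxyxxxxxy` → no match
vii. `xyyyy` → no match
viii. `yxxyxy` → no match
Total matched: 2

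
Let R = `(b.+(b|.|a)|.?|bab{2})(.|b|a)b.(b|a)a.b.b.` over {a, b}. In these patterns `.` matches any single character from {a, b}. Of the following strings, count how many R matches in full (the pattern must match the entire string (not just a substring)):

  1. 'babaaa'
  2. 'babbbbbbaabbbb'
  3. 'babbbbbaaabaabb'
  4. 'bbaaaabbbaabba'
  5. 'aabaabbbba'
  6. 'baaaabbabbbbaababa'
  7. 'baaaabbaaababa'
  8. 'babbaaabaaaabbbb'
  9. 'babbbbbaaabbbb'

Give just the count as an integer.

5

1 → no match
2 → match
3 → no match
4 → no match
5 → no match
6 → match
7 → match
8 → match
9 → match
Total matched: 5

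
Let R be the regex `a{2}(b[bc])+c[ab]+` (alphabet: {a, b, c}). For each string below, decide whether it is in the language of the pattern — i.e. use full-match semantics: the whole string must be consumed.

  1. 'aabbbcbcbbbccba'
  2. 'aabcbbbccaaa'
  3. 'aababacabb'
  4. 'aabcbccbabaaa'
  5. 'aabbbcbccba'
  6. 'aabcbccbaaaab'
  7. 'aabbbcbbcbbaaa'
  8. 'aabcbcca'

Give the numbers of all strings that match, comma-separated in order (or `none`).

1, 2, 4, 5, 6, 7, 8

1 → match
2. 'aabcbbbccaaa' → match
3. 'aababacabb' → no match
4 → match
5. 'aabbbcbccba' → match
6 → match
7 → match
8. 'aabcbcca' → match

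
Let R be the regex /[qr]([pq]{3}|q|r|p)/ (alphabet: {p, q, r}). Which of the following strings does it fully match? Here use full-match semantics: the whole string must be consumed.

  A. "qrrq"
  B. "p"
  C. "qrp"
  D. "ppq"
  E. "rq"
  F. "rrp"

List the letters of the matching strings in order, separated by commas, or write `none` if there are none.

A. "qrrq" → no match
B. "p" → no match
C. "qrp" → no match
D. "ppq" → no match
E. "rq" → match
F. "rrp" → no match

E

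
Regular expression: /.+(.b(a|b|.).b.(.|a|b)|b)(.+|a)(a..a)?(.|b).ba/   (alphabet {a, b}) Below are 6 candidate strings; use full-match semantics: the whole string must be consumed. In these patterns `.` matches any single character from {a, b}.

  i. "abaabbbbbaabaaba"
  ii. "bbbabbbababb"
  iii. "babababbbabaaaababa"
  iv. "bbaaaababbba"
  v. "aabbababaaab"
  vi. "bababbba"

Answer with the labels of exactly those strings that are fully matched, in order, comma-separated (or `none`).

i → match
ii. "bbbabbbababb" → no match — must end with "ba"
iii → match
iv. "bbaaaababbba" → match
v. "aabbababaaab" → no match — must end with "ba"
vi. "bababbba" → match

i, iii, iv, vi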